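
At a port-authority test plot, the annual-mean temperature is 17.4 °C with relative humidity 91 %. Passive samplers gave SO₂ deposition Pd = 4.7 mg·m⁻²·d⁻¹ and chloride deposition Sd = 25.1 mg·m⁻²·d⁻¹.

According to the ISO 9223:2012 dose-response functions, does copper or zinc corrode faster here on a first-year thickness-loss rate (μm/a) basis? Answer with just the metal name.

copper: temperature factor f = -0.080·(7.4) = -0.5920
  sulphur-dioxide contribution → 0.9411 μm/a
  chloride contribution → 1.519 μm/a
  ⇒ r_corr(copper) = 2.46 μm/a
zinc: temperature factor f = -0.071·(7.4) = -0.5254
  sulphur-dioxide contribution → 0.991 μm/a
  chloride contribution → 0.9985 μm/a
  total first-year rate 1.99 μm/a
Ordering by μm/a: copper (2.46) > zinc (1.99)

copper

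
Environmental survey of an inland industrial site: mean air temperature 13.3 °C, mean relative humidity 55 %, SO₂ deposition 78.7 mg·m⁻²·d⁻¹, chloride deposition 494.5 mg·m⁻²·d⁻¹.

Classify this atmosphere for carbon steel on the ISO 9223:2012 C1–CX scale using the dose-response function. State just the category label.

C5

carbon steel: f(T) = -0.054·(T−10) [T>10 °C] = -0.1782
  SO₂ term: 1.77·78.7^0.52·exp(0.02·55-0.1782) = 43.07
  Sd branch = 0.102·Sd^0.62·e^(0.033·RH+0.04·T) = 49.92 μm/a
  r_corr = 43.07 + 49.92 = 92.99 μm/a
Category bounds: 80…200 μm/a bracket r_corr ⇒ C5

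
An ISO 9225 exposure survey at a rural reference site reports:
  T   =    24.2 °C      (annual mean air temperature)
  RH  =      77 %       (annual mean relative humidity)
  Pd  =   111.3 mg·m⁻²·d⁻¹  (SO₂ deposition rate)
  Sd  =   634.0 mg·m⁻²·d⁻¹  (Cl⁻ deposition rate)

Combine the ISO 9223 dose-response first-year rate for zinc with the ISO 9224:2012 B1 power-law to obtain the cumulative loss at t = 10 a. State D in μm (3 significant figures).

zinc: temperature factor f = -0.071·(14.2) = -1.0082
  SO₂ term: 0.0129·111.3^0.44·exp(0.046·77-1.0082) = 1.293
  Sd branch = 0.0175·Sd^0.57·e^(0.008·RH+0.085·T) = 10.03 μm/a
  sum: 1.293 + 10.03 → r_corr = 11.32 μm/a
Power-law: D(10) = r_corr · 10^0.813
  D(10) = 11.32 × 10^0.813 = 11.32 × 6.501 = 73.58 μm

D(10) = 73.6 μm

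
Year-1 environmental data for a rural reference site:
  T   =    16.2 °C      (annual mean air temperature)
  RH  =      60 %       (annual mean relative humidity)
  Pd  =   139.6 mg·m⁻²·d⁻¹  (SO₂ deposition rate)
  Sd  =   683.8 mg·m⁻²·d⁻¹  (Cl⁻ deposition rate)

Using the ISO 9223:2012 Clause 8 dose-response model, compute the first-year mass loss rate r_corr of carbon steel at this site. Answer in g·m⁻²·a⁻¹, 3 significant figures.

r_corr = 1.06e+03 g·m⁻²·a⁻¹

carbon steel: temperature factor f = -0.054·(6.2) = -0.3348
  Pd branch = 1.77·Pd^0.52·e^(0.02·RH+f) = 54.84 μm/a
  Sd branch = 0.102·Sd^0.62·e^(0.033·RH+0.04·T) = 80.83 μm/a
  r_corr = 54.84 + 80.83 = 135.7 μm/a
Convert to mass loss: 135.7 μm/a × 7.85 g/cm³ = 1065 g·m⁻²·a⁻¹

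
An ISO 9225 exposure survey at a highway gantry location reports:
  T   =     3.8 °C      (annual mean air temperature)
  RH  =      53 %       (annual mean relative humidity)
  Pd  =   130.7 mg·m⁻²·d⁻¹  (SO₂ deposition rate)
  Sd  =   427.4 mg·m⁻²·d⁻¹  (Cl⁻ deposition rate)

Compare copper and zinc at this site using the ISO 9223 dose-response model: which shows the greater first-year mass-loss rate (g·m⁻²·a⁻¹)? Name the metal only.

zinc

copper: T≤10 °C ⇒ hinge +0.126·(3.8−10) = -0.7812
  Pd branch = 0.0053·Pd^0.26·e^(0.059·RH+f) = 0.1965 μm/a
  Sd branch = 0.01025·Sd^0.27·e^(0.036·RH+0.049·T) = 0.4271 μm/a
  r_corr = 0.1965 + 0.4271 = 0.6236 μm/a
  mass loss = 0.6236 μm/a × 8.96 g/cm³ = 5.587 g·m⁻²·a⁻¹
zinc: f(T) = +0.038·(T−10) [T≤10 °C] = -0.2356
  Pd branch = 0.0129·Pd^0.44·e^(0.046·RH+f) = 0.996 μm/a
  Cl⁻ term: 0.0175·427.4^0.57·exp(0.008·53+0.085·3.8) = 1.167
  r_corr = 0.996 + 1.167 = 2.163 μm/a
  mass loss = 2.163 μm/a × 7.14 g/cm³ = 15.44 g·m⁻²·a⁻¹
Ordering by g·m⁻²·a⁻¹: zinc (15.4) > copper (5.59)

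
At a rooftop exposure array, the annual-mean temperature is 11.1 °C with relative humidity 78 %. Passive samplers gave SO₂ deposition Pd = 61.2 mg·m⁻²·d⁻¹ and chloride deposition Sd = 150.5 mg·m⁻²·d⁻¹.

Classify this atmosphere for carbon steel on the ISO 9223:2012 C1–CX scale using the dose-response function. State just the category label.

carbon steel: T>10 °C ⇒ hinge -0.054·(11.1−10) = -0.0594
  sulphur-dioxide contribution → 67.42 μm/a
  chloride contribution → 46.71 μm/a
  total first-year rate 114.1 μm/a
Category bounds: 80…200 μm/a bracket r_corr ⇒ C5

C5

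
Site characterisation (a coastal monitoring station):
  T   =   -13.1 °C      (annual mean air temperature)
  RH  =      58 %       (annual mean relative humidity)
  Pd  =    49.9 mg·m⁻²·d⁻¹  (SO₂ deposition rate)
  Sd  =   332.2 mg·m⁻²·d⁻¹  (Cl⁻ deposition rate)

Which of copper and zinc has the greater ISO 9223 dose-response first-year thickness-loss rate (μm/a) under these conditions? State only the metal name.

zinc

copper: T≤10 °C ⇒ hinge +0.126·(-13.1−10) = -2.9106
  sulphur-dioxide contribution → 0.02443 μm/a
  chloride contribution → 0.2087 μm/a
  ⇒ r_corr(copper) = 0.2331 μm/a
zinc: temperature factor f = +0.038·(-23.1) = -0.8778
  sulphur-dioxide contribution → 0.4317 μm/a
  chloride contribution → 0.2501 μm/a
  total first-year rate 0.6819 μm/a
Ordering by μm/a: zinc (0.682) > copper (0.233)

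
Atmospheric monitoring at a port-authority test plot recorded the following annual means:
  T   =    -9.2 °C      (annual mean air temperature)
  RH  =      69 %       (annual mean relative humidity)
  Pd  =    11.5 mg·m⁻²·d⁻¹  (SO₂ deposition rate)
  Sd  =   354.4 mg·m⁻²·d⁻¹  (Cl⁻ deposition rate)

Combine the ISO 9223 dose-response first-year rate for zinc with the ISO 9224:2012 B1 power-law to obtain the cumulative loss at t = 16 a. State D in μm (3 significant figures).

D(16) = 7.91 μm

zinc: temperature factor f = +0.038·(-19.2) = -0.7296
  sulphur-dioxide contribution → 0.4354 μm/a
  chloride contribution → 0.3948 μm/a
  ⇒ r_corr(zinc) = 0.8302 μm/a
ISO 9224: D(t) = r_corr · t^b with b = 0.813 (zinc, B1)
  D(16) = 0.8302 × 16^0.813 = 0.8302 × 9.527 = 7.909 μm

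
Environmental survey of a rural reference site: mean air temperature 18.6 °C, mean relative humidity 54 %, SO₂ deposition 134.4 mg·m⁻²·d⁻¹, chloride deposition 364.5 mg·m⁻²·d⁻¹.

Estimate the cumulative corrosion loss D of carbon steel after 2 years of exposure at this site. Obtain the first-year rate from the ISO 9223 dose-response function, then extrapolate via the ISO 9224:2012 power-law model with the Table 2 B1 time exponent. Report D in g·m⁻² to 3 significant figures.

D(2) = 1.03e+03 g·m⁻²

carbon steel: f(T) = -0.054·(T−10) [T>10 °C] = -0.4644
  Pd branch = 1.77·Pd^0.52·e^(0.02·RH+f) = 41.89 μm/a
  Cl⁻ term: 0.102·364.5^0.62·exp(0.033·54+0.04·18.6) = 49.42
  sum: 41.89 + 49.42 → r_corr = 91.31 μm/a
Power-law: D(2) = r_corr · 2^0.523
  D(2) = 91.31 × 2^0.523 = 91.31 × 1.437 = 131.2 μm
  Mass loss = 131.2 μm × 7.85 g/cm³ = 1030 g·m⁻²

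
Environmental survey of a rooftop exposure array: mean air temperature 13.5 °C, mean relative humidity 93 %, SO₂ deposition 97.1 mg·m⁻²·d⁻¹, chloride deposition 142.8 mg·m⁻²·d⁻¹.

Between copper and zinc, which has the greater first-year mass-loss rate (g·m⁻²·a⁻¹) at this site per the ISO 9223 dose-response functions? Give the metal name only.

copper: f(T) = -0.080·(T−10) [T>10 °C] = -0.2800
  Pd branch = 0.0053·Pd^0.26·e^(0.059·RH+f) = 3.179 μm/a
  Cl⁻ term: 0.01025·142.8^0.27·exp(0.036·93+0.049·13.5) = 2.157
  r_corr = 3.179 + 2.157 = 5.336 μm/a
  mass loss = 5.336 μm/a × 8.96 g/cm³ = 47.81 g·m⁻²·a⁻¹
zinc: T>10 °C ⇒ hinge -0.071·(13.5−10) = -0.2485
  Pd branch = 0.0129·Pd^0.44·e^(0.046·RH+f) = 5.432 μm/a
  Sd branch = 0.0175·Sd^0.57·e^(0.008·RH+0.085·T) = 1.962 μm/a
  sum: 5.432 + 1.962 → r_corr = 7.394 μm/a
  mass loss = 7.394 μm/a × 7.14 g/cm³ = 52.79 g·m⁻²·a⁻¹
Ordering by g·m⁻²·a⁻¹: zinc (52.8) > copper (47.8)

zinc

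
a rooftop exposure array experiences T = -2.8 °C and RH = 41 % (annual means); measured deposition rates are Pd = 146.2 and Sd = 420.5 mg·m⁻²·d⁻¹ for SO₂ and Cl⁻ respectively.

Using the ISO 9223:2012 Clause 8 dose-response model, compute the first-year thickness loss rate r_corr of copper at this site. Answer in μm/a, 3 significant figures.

r_corr = 0.243 μm/a

copper: f(T) = +0.126·(T−10) [T≤10 °C] = -1.6128
  Pd branch = 0.0053·Pd^0.26·e^(0.059·RH+f) = 0.04338 μm/a
  Cl⁻ term: 0.01025·420.5^0.27·exp(0.036·41+0.049·-2.8) = 0.1998
  r_corr = 0.04338 + 0.1998 = 0.2432 μm/a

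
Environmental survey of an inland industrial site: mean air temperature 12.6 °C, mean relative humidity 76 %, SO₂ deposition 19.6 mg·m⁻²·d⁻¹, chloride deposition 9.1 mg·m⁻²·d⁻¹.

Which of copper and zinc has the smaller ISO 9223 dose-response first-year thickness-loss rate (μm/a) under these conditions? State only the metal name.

copper

copper: f(T) = -0.080·(T−10) [T>10 °C] = -0.2080
  sulphur-dioxide contribution → 0.8266 μm/a
  chloride contribution → 0.5321 μm/a
  ⇒ r_corr(copper) = 1.359 μm/a
zinc: f(T) = -0.071·(T−10) [T>10 °C] = -0.1846
  sulphur-dioxide contribution → 1.31 μm/a
  chloride contribution → 0.3303 μm/a
  ⇒ r_corr(zinc) = 1.64 μm/a
Ordering by μm/a: zinc (1.64) > copper (1.36)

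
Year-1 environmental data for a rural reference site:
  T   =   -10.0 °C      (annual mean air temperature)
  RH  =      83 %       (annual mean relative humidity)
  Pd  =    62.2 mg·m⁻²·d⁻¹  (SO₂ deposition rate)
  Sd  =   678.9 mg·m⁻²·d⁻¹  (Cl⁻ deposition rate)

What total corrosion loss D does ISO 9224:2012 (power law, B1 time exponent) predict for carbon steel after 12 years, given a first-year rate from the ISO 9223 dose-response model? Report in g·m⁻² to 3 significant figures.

carbon steel: T≤10 °C ⇒ hinge +0.150·(-10.0−10) = -3.0000
  sulphur-dioxide contribution → 3.97 μm/a
  chloride contribution → 60.27 μm/a
  ⇒ r_corr(carbon steel) = 64.24 μm/a
ISO 9224: D(t) = r_corr · t^b with b = 0.523 (carbon steel, B1)
  D(12) = 64.24 × 12^0.523 = 64.24 × 3.668 = 235.6 μm
  Mass loss = 235.6 μm × 7.85 g/cm³ = 1850 g·m⁻²

D(12) = 1.85e+03 g·m⁻²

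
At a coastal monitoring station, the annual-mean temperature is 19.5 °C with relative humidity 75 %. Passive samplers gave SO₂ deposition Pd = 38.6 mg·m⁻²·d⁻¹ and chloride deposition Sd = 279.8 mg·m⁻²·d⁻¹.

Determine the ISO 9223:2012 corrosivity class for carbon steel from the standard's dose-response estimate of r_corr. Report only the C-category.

carbon steel: T>10 °C ⇒ hinge -0.054·(19.5−10) = -0.5130
  sulphur-dioxide contribution → 31.74 μm/a
  chloride contribution → 86.95 μm/a
  ⇒ r_corr(carbon steel) = 118.7 μm/a
ISO 9223 Table 2 (carbon steel): 80 < 119 ≤ 200 μm/a ⇒ C5

C5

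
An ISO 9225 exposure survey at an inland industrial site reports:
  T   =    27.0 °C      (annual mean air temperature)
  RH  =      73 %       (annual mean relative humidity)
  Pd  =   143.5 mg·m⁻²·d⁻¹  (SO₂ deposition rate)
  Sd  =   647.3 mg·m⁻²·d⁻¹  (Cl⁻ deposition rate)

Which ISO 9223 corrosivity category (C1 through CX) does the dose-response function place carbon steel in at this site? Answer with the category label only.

carbon steel: temperature factor f = -0.054·(17.0) = -0.9180
  Pd branch = 1.77·Pd^0.52·e^(0.02·RH+f) = 40.26 μm/a
  Sd branch = 0.102·Sd^0.62·e^(0.033·RH+0.04·T) = 184.8 μm/a
  sum: 40.26 + 184.8 → r_corr = 225.1 μm/a
ISO 9223 Table 2 (carbon steel): 200 < 225 ≤ 700 μm/a ⇒ CX

CX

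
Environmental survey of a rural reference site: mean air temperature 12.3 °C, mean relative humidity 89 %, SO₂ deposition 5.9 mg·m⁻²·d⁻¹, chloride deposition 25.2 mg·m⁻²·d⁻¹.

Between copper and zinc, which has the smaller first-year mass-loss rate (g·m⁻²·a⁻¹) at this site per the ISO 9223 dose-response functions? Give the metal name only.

zinc

copper: T>10 °C ⇒ hinge -0.080·(12.3−10) = -0.1840
  SO₂ term: 0.0053·5.9^0.26·exp(0.059·89-0.1840) = 1.334
  Cl⁻ term: 0.01025·25.2^0.27·exp(0.036·89+0.049·12.3) = 1.102
  sum: 1.334 + 1.102 → r_corr = 2.437 μm/a
  mass loss = 2.437 μm/a × 8.96 g/cm³ = 21.83 g·m⁻²·a⁻¹
zinc: temperature factor f = -0.071·(2.3) = -0.1633
  Pd branch = 0.0129·Pd^0.44·e^(0.046·RH+f) = 1.435 μm/a
  Sd branch = 0.0175·Sd^0.57·e^(0.008·RH+0.085·T) = 0.6384 μm/a
  r_corr = 1.435 + 0.6384 = 2.073 μm/a
  mass loss = 2.073 μm/a × 7.14 g/cm³ = 14.8 g·m⁻²·a⁻¹
Ordering by g·m⁻²·a⁻¹: copper (21.8) > zinc (14.8)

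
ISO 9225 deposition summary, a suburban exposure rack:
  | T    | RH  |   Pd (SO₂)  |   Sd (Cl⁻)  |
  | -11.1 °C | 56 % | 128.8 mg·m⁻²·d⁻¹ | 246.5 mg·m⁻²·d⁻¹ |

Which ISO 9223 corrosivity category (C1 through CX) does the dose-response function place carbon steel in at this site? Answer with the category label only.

C2

carbon steel: T≤10 °C ⇒ hinge +0.150·(-11.1−10) = -3.1650
  Pd branch = 1.77·Pd^0.52·e^(0.02·RH+f) = 2.864 μm/a
  Sd branch = 0.102·Sd^0.62·e^(0.033·RH+0.04·T) = 12.63 μm/a
  r_corr = 2.864 + 12.63 = 15.49 μm/a
15.5 μm/a falls in (1.3, 25] for carbon steel → category C2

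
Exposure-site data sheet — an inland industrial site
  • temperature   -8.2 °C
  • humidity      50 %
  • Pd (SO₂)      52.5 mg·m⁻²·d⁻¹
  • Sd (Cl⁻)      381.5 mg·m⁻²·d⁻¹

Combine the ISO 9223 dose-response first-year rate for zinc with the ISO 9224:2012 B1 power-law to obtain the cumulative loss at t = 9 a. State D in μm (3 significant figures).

D(9) = 4.49 μm

zinc: temperature factor f = +0.038·(-18.2) = -0.6916
  SO₂ term: 0.0129·52.5^0.44·exp(0.046·50-0.6916) = 0.3681
  Cl⁻ term: 0.0175·381.5^0.57·exp(0.008·50+0.085·-8.2) = 0.385
  sum: 0.3681 + 0.385 → r_corr = 0.7531 μm/a
ISO 9224: D(t) = r_corr · t^b with b = 0.813 (zinc, B1)
  D(9) = 0.7531 × 9^0.813 = 0.7531 × 5.968 = 4.494 μm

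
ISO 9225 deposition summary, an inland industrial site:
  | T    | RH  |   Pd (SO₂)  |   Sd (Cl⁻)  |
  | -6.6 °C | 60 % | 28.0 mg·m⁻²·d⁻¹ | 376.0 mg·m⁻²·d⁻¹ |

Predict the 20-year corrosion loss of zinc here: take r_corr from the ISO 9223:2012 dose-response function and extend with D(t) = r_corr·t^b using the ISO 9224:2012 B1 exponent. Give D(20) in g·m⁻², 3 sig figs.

D(20) = 77.0 g·m⁻²

zinc: f(T) = +0.038·(T−10) [T≤10 °C] = -0.6308
  Pd branch = 0.0129·Pd^0.44·e^(0.046·RH+f) = 0.4699 μm/a
  Sd branch = 0.0175·Sd^0.57·e^(0.008·RH+0.085·T) = 0.4739 μm/a
  sum: 0.4699 + 0.4739 → r_corr = 0.9439 μm/a
Long-term exponent b (ISO 9224 Table 2, B1) = 0.813
  D(20) = 0.9439 × 20^0.813 = 0.9439 × 11.42 = 10.78 μm
  Mass loss = 10.78 μm × 7.14 g/cm³ = 76.97 g·m⁻²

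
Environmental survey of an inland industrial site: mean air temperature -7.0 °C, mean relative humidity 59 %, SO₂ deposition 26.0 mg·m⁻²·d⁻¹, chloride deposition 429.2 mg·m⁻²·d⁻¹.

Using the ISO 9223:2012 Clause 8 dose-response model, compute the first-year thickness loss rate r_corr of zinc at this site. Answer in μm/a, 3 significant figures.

zinc: T≤10 °C ⇒ hinge +0.038·(-7.0−10) = -0.6460
  SO₂ term: 0.0129·26.0^0.44·exp(0.046·59-0.6460) = 0.4279
  Sd branch = 0.0175·Sd^0.57·e^(0.008·RH+0.085·T) = 0.49 μm/a
  r_corr = 0.4279 + 0.49 = 0.9179 μm/a

r_corr = 0.918 μm/a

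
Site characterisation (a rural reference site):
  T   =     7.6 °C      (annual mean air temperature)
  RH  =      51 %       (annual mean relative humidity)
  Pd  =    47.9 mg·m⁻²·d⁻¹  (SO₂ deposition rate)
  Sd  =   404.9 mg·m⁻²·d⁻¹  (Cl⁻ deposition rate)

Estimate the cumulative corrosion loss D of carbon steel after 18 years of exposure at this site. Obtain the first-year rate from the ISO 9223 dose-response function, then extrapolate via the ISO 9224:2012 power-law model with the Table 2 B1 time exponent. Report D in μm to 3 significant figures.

carbon steel: temperature factor f = +0.150·(-2.4) = -0.3600
  Pd branch = 1.77·Pd^0.52·e^(0.02·RH+f) = 25.61 μm/a
  Sd branch = 0.102·Sd^0.62·e^(0.033·RH+0.04·T) = 30.77 μm/a
  r_corr = 25.61 + 30.77 = 56.38 μm/a
Long-term exponent b (ISO 9224 Table 2, B1) = 0.523
  D(18) = 56.38 × 18^0.523 = 56.38 × 4.534 = 255.6 μm

D(18) = 256 μm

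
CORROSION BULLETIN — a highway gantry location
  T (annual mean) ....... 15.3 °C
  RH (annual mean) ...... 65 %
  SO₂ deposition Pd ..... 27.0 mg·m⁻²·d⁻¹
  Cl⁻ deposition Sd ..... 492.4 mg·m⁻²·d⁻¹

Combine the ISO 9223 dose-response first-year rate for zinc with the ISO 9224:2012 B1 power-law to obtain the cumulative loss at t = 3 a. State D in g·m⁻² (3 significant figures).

zinc: f(T) = -0.071·(T−10) [T>10 °C] = -0.3763
  sulphur-dioxide contribution → 0.7508 μm/a
  chloride contribution → 3.701 μm/a
  total first-year rate 4.452 μm/a
Long-term exponent b (ISO 9224 Table 2, B1) = 0.813
  D(3) = 4.452 × 3^0.813 = 4.452 × 2.443 = 10.87 μm
  Mass loss = 10.87 μm × 7.14 g/cm³ = 77.64 g·m⁻²

D(3) = 77.6 g·m⁻²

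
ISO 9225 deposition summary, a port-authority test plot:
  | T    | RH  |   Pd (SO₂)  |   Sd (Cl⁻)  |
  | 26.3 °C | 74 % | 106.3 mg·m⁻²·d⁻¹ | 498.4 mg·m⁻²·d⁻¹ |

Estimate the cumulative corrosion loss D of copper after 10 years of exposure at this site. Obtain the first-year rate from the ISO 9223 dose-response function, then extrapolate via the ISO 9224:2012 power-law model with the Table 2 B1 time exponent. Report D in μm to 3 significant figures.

copper: T>10 °C ⇒ hinge -0.080·(26.3−10) = -1.3040
  Pd branch = 0.0053·Pd^0.26·e^(0.059·RH+f) = 0.3811 μm/a
  Sd branch = 0.01025·Sd^0.27·e^(0.036·RH+0.049·T) = 2.856 μm/a
  sum: 0.3811 + 2.856 → r_corr = 3.237 μm/a
Long-term exponent b (ISO 9224 Table 2, B1) = 0.667
  D(10) = 3.237 × 10^0.667 = 3.237 × 4.645 = 15.03 μm

D(10) = 15.0 μm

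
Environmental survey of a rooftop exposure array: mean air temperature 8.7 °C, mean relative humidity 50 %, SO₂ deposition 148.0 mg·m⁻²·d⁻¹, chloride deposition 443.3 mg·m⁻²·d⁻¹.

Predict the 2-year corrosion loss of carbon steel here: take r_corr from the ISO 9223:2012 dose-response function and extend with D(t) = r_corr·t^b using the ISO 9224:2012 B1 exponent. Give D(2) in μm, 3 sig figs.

carbon steel: temperature factor f = +0.150·(-1.3) = -0.1950
  sulphur-dioxide contribution → 53.23 μm/a
  chloride contribution → 32.91 μm/a
  total first-year rate 86.13 μm/a
ISO 9224: D(t) = r_corr · t^b with b = 0.523 (carbon steel, B1)
  D(2) = 86.13 × 2^0.523 = 86.13 × 1.437 = 123.8 μm

D(2) = 124 μm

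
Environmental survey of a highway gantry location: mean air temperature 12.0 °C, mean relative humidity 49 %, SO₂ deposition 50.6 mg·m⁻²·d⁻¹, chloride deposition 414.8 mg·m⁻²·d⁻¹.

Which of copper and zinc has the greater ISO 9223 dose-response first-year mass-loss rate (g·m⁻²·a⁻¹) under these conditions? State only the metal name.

zinc

copper: f(T) = -0.080·(T−10) [T>10 °C] = -0.1600
  SO₂ term: 0.0053·50.6^0.26·exp(0.059·49-0.1600) = 0.2256
  Cl⁻ term: 0.01025·414.8^0.27·exp(0.036·49+0.049·12.0) = 0.5483
  sum: 0.2256 + 0.5483 → r_corr = 0.7739 μm/a
  mass loss = 0.7739 μm/a × 8.96 g/cm³ = 6.934 g·m⁻²·a⁻¹
zinc: temperature factor f = -0.071·(2.0) = -0.1420
  Pd branch = 0.0129·Pd^0.44·e^(0.046·RH+f) = 0.5993 μm/a
  Cl⁻ term: 0.0175·414.8^0.57·exp(0.008·49+0.085·12.0) = 2.231
  sum: 0.5993 + 2.231 → r_corr = 2.83 μm/a
  mass loss = 2.83 μm/a × 7.14 g/cm³ = 20.21 g·m⁻²·a⁻¹
Ordering by g·m⁻²·a⁻¹: zinc (20.2) > copper (6.93)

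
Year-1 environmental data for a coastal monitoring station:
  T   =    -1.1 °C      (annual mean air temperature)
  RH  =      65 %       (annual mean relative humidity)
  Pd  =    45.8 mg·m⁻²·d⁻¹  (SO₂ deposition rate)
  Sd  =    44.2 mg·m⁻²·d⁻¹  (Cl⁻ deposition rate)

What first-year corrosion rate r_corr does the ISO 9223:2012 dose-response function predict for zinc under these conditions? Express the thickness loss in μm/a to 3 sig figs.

zinc: f(T) = +0.038·(T−10) [T≤10 °C] = -0.4218
  Pd branch = 0.0129·Pd^0.44·e^(0.046·RH+f) = 0.9052 μm/a
  Cl⁻ term: 0.0175·44.2^0.57·exp(0.008·65+0.085·-1.1) = 0.2324
  sum: 0.9052 + 0.2324 → r_corr = 1.138 μm/a

r_corr = 1.14 μm/a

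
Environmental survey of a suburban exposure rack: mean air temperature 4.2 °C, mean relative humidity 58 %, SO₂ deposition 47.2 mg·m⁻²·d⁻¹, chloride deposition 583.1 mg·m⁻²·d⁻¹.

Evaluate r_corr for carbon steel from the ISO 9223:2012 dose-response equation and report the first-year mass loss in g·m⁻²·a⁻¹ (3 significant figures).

r_corr = 471 g·m⁻²·a⁻¹

carbon steel: f(T) = +0.150·(T−10) [T≤10 °C] = -0.8700
  sulphur-dioxide contribution → 17.55 μm/a
  chloride contribution → 42.42 μm/a
  ⇒ r_corr(carbon steel) = 59.97 μm/a
Convert to mass loss: 59.97 μm/a × 7.85 g/cm³ = 470.8 g·m⁻²·a⁻¹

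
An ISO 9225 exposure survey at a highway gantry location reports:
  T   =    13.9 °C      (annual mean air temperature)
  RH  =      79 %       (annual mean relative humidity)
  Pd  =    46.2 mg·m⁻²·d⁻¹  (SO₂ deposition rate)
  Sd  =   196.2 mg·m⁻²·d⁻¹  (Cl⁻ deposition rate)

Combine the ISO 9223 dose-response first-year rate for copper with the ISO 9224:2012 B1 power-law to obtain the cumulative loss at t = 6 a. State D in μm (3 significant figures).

copper: T>10 °C ⇒ hinge -0.080·(13.9−10) = -0.3120
  Pd branch = 0.0053·Pd^0.26·e^(0.059·RH+f) = 1.111 μm/a
  Sd branch = 0.01025·Sd^0.27·e^(0.036·RH+0.049·T) = 1.448 μm/a
  r_corr = 1.111 + 1.448 = 2.559 μm/a
Long-term exponent b (ISO 9224 Table 2, B1) = 0.667
  D(6) = 2.559 × 6^0.667 = 2.559 × 3.304 = 8.455 μm

D(6) = 8.45 μm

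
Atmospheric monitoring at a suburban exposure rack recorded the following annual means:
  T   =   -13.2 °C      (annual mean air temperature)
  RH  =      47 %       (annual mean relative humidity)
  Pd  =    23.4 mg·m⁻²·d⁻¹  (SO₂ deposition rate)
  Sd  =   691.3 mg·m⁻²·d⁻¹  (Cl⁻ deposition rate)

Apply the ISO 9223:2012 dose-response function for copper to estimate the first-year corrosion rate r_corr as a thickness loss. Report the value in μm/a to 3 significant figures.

r_corr = 0.181 μm/a

copper: temperature factor f = +0.126·(-23.2) = -2.9232
  sulphur-dioxide contribution → 0.01035 μm/a
  chloride contribution → 0.1704 μm/a
  total first-year rate 0.1807 μm/a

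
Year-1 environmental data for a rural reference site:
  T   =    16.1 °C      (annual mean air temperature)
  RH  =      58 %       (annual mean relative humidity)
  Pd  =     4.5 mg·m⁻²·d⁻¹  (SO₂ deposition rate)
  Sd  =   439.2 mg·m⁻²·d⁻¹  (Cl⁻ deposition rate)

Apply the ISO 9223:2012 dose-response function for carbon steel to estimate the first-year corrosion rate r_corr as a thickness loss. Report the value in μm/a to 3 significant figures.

carbon steel: f(T) = -0.054·(T−10) [T>10 °C] = -0.3294
  SO₂ term: 1.77·4.5^0.52·exp(0.02·58-0.3294) = 8.879
  Cl⁻ term: 0.102·439.2^0.62·exp(0.033·58+0.04·16.1) = 57.28
  r_corr = 8.879 + 57.28 = 66.16 μm/a

r_corr = 66.2 μm/a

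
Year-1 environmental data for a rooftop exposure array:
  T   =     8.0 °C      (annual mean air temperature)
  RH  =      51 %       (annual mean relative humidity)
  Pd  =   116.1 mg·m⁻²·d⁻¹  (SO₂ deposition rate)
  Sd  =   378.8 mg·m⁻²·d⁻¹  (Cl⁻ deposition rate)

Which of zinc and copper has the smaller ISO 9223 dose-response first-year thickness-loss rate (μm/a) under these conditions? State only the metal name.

copper

zinc: f(T) = +0.038·(T−10) [T≤10 °C] = -0.0760
  SO₂ term: 0.0129·116.1^0.44·exp(0.046·51-0.0760) = 1.011
  Sd branch = 0.0175·Sd^0.57·e^(0.008·RH+0.085·T) = 1.532 μm/a
  sum: 1.011 + 1.532 → r_corr = 2.543 μm/a
copper: T≤10 °C ⇒ hinge +0.126·(8.0−10) = -0.2520
  SO₂ term: 0.0053·116.1^0.26·exp(0.059·51-0.2520) = 0.2874
  Cl⁻ term: 0.01025·378.8^0.27·exp(0.036·51+0.049·8.0) = 0.4726
  sum: 0.2874 + 0.4726 → r_corr = 0.76 μm/a
Ordering by μm/a: zinc (2.54) > copper (0.76)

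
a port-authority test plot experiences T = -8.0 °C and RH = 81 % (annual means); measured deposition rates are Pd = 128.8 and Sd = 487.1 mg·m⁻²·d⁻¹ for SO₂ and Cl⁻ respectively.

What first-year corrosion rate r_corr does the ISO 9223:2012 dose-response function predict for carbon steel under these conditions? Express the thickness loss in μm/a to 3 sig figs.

r_corr = 57.3 μm/a

carbon steel: T≤10 °C ⇒ hinge +0.150·(-8.0−10) = -2.7000
  SO₂ term: 1.77·128.8^0.52·exp(0.02·81-2.7000) = 7.518
  Sd branch = 0.102·Sd^0.62·e^(0.033·RH+0.04·T) = 49.75 μm/a
  sum: 7.518 + 49.75 → r_corr = 57.27 μm/a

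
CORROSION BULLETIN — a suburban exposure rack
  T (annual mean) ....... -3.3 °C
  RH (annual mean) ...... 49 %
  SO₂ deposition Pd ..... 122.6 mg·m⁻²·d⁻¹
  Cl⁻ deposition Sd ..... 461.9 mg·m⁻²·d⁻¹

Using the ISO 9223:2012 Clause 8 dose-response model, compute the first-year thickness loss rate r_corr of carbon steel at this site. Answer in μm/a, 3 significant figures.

r_corr = 28.0 μm/a

carbon steel: temperature factor f = +0.150·(-13.3) = -1.9950
  SO₂ term: 1.77·122.6^0.52·exp(0.02·49-1.9950) = 7.82
  Sd branch = 0.102·Sd^0.62·e^(0.033·RH+0.04·T) = 20.21 μm/a
  r_corr = 7.82 + 20.21 = 28.03 μm/a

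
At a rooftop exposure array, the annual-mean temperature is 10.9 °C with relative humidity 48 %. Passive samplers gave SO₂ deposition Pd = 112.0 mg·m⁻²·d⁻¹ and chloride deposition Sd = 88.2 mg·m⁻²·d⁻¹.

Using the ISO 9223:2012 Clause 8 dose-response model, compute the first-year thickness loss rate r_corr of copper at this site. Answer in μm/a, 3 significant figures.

copper: temperature factor f = -0.080·(0.9) = -0.0720
  SO₂ term: 0.0053·112.0^0.26·exp(0.059·48-0.0720) = 0.2856
  Cl⁻ term: 0.01025·88.2^0.27·exp(0.036·48+0.049·10.9) = 0.3299
  sum: 0.2856 + 0.3299 → r_corr = 0.6155 μm/a

r_corr = 0.616 μm/a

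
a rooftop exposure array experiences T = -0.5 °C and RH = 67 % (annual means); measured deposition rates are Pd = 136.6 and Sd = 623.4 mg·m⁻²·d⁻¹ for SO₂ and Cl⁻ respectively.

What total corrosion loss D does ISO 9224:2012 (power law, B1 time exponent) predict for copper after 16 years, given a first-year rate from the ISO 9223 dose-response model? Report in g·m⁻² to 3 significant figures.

copper: f(T) = +0.126·(T−10) [T≤10 °C] = -1.3230
  sulphur-dioxide contribution → 0.2641 μm/a
  chloride contribution → 0.6341 μm/a
  total first-year rate 0.8982 μm/a
ISO 9224: D(t) = r_corr · t^b with b = 0.667 (copper, B1)
  D(16) = 0.8982 × 16^0.667 = 0.8982 × 6.355 = 5.708 μm
  Mass loss = 5.708 μm × 8.96 g/cm³ = 51.15 g·m⁻²

D(16) = 51.1 g·m⁻²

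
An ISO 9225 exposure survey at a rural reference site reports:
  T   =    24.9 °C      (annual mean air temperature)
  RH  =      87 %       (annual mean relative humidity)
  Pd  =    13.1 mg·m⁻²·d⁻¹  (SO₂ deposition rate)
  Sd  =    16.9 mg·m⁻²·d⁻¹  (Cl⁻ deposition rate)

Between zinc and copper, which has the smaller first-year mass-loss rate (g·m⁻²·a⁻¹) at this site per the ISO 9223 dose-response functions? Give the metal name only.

zinc: temperature factor f = -0.071·(14.9) = -1.0579
  sulphur-dioxide contribution → 0.76 μm/a
  chloride contribution → 1.46 μm/a
  ⇒ r_corr(zinc) = 2.22 μm/a
  mass loss = 2.22 μm/a × 7.14 g/cm³ = 15.85 g·m⁻²·a⁻¹
copper: f(T) = -0.080·(T−10) [T>10 °C] = -1.1920
  sulphur-dioxide contribution → 0.5325 μm/a
  chloride contribution → 1.707 μm/a
  ⇒ r_corr(copper) = 2.24 μm/a
  mass loss = 2.24 μm/a × 8.96 g/cm³ = 20.07 g·m⁻²·a⁻¹
Ordering by g·m⁻²·a⁻¹: copper (20.1) > zinc (15.9)

zinc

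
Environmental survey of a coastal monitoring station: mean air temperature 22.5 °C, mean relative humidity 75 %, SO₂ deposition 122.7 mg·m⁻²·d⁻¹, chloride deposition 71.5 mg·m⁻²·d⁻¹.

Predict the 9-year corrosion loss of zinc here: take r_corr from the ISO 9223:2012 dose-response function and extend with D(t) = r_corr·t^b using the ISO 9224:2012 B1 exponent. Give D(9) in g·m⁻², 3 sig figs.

D(9) = 164 g·m⁻²

zinc: f(T) = -0.071·(T−10) [T>10 °C] = -0.8875
  sulphur-dioxide contribution → 1.389 μm/a
  chloride contribution → 2.461 μm/a
  total first-year rate 3.85 μm/a
Long-term exponent b (ISO 9224 Table 2, B1) = 0.813
  D(9) = 3.85 × 9^0.813 = 3.85 × 5.968 = 22.97 μm
  Mass loss = 22.97 μm × 7.14 g/cm³ = 164 g·m⁻²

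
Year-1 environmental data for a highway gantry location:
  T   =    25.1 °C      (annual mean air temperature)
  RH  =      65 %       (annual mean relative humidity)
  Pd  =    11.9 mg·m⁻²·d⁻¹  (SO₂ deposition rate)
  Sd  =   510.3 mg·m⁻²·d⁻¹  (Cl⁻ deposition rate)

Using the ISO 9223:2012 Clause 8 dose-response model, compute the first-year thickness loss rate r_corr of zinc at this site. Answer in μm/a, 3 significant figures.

r_corr = 8.95 μm/a

zinc: f(T) = -0.071·(T−10) [T>10 °C] = -1.0721
  sulphur-dioxide contribution → 0.2611 μm/a
  chloride contribution → 8.688 μm/a
  total first-year rate 8.949 μm/a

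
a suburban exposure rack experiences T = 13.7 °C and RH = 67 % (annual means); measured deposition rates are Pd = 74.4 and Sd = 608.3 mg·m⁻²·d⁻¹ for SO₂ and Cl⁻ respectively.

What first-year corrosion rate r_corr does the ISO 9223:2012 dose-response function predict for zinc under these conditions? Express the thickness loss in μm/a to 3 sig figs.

zinc: temperature factor f = -0.071·(3.7) = -0.2627
  sulphur-dioxide contribution → 1.44 μm/a
  chloride contribution → 3.703 μm/a
  ⇒ r_corr(zinc) = 5.143 μm/a

r_corr = 5.14 μm/a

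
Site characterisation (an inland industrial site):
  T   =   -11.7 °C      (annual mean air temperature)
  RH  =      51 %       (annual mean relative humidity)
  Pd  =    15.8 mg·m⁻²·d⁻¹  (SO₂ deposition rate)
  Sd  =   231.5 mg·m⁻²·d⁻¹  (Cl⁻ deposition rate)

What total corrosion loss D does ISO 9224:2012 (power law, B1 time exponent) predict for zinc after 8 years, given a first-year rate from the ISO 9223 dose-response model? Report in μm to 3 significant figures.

D(8) = 2.25 μm

zinc: f(T) = +0.038·(T−10) [T≤10 °C] = -0.8246
  Pd branch = 0.0129·Pd^0.44·e^(0.046·RH+f) = 0.1989 μm/a
  Sd branch = 0.0175·Sd^0.57·e^(0.008·RH+0.085·T) = 0.2168 μm/a
  r_corr = 0.1989 + 0.2168 = 0.4158 μm/a
Long-term exponent b (ISO 9224 Table 2, B1) = 0.813
  D(8) = 0.4158 × 8^0.813 = 0.4158 × 5.423 = 2.255 μm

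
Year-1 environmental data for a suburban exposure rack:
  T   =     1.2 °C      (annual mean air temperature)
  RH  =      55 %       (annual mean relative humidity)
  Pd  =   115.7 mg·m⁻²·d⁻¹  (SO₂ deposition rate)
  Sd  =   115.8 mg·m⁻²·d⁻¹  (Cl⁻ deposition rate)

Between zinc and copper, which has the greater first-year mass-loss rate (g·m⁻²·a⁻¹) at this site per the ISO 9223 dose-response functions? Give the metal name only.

zinc: T≤10 °C ⇒ hinge +0.038·(1.2−10) = -0.3344
  Pd branch = 0.0129·Pd^0.44·e^(0.046·RH+f) = 0.9375 μm/a
  Sd branch = 0.0175·Sd^0.57·e^(0.008·RH+0.085·T) = 0.4516 μm/a
  sum: 0.9375 + 0.4516 → r_corr = 1.389 μm/a
  mass loss = 1.389 μm/a × 7.14 g/cm³ = 9.918 g·m⁻²·a⁻¹
copper: T≤10 °C ⇒ hinge +0.126·(1.2−10) = -1.1088
  SO₂ term: 0.0053·115.7^0.26·exp(0.059·55-1.1088) = 0.1543
  Sd branch = 0.01025·Sd^0.27·e^(0.036·RH+0.049·T) = 0.284 μm/a
  sum: 0.1543 + 0.284 → r_corr = 0.4384 μm/a
  mass loss = 0.4384 μm/a × 8.96 g/cm³ = 3.928 g·m⁻²·a⁻¹
Ordering by g·m⁻²·a⁻¹: zinc (9.92) > copper (3.93)

zinc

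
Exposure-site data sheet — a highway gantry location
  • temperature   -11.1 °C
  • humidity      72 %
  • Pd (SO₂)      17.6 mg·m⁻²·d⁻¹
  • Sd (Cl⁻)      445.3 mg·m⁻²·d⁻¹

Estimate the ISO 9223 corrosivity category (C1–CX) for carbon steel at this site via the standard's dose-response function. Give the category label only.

carbon steel: f(T) = +0.150·(T−10) [T≤10 °C] = -3.1650
  SO₂ term: 1.77·17.6^0.52·exp(0.02·72-3.1650) = 1.401
  Cl⁻ term: 0.102·445.3^0.62·exp(0.033·72+0.04·-11.1) = 30.89
  r_corr = 1.401 + 30.89 = 32.29 μm/a
Category bounds: 25…50 μm/a bracket r_corr ⇒ C3

C3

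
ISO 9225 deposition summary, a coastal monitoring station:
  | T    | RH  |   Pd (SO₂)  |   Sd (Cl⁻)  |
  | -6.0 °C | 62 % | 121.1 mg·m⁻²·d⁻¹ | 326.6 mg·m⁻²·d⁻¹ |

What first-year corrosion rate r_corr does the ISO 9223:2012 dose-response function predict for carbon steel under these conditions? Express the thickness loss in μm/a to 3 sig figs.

carbon steel: f(T) = +0.150·(T−10) [T≤10 °C] = -2.4000
  SO₂ term: 1.77·121.1^0.52·exp(0.02·62-2.4000) = 6.721
  Cl⁻ term: 0.102·326.6^0.62·exp(0.033·62+0.04·-6.0) = 22.47
  r_corr = 6.721 + 22.47 = 29.19 μm/a

r_corr = 29.2 μm/a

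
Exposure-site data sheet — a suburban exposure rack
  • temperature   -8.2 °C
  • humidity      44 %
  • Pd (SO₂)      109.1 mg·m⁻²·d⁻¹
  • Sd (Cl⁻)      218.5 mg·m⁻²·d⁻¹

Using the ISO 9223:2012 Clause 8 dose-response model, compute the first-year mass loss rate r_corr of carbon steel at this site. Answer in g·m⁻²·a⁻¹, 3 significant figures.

carbon steel: temperature factor f = +0.150·(-18.2) = -2.7300
  sulphur-dioxide contribution → 3.193 μm/a
  chloride contribution → 8.855 μm/a
  ⇒ r_corr(carbon steel) = 12.05 μm/a
Convert to mass loss: 12.05 μm/a × 7.85 g/cm³ = 94.58 g·m⁻²·a⁻¹

r_corr = 94.6 g·m⁻²·a⁻¹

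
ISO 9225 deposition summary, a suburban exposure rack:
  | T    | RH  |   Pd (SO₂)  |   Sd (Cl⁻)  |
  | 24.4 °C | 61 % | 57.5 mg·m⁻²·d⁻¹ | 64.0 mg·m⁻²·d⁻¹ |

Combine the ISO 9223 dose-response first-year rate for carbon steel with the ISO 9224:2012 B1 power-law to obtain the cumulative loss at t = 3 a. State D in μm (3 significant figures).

D(3) = 87.7 μm

carbon steel: f(T) = -0.054·(T−10) [T>10 °C] = -0.7776
  sulphur-dioxide contribution → 22.65 μm/a
  chloride contribution → 26.7 μm/a
  total first-year rate 49.35 μm/a
Power-law: D(3) = r_corr · 3^0.523
  D(3) = 49.35 × 3^0.523 = 49.35 × 1.776 = 87.67 μm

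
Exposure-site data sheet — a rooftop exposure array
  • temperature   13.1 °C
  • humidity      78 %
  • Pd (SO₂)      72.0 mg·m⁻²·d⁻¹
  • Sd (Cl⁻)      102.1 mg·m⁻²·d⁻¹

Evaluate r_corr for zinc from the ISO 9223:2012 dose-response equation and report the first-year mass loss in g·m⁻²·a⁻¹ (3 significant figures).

r_corr = 27.5 g·m⁻²·a⁻¹

zinc: temperature factor f = -0.071·(3.1) = -0.2201
  Pd branch = 0.0129·Pd^0.44·e^(0.046·RH+f) = 2.457 μm/a
  Sd branch = 0.0175·Sd^0.57·e^(0.008·RH+0.085·T) = 1.389 μm/a
  r_corr = 2.457 + 1.389 = 3.847 μm/a
Convert to mass loss: 3.847 μm/a × 7.14 g/cm³ = 27.46 g·m⁻²·a⁻¹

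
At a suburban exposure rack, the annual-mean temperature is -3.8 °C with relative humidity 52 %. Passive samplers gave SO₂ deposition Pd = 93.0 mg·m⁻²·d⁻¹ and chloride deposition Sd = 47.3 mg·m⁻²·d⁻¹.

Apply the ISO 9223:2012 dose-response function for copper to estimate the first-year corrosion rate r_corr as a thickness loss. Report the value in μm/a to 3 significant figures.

r_corr = 0.222 μm/a

copper: f(T) = +0.126·(T−10) [T≤10 °C] = -1.7388
  SO₂ term: 0.0053·93.0^0.26·exp(0.059·52-1.7388) = 0.06506
  Sd branch = 0.01025·Sd^0.27·e^(0.036·RH+0.049·T) = 0.1567 μm/a
  sum: 0.06506 + 0.1567 → r_corr = 0.2218 μm/a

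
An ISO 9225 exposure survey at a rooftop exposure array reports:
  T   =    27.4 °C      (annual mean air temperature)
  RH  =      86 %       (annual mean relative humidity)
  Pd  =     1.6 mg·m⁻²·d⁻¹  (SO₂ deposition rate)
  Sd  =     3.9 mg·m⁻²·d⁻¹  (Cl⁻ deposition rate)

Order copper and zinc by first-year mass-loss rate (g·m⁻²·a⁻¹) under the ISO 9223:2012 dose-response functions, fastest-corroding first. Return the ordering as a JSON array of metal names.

["copper", "zinc"]

copper: T>10 °C ⇒ hinge -0.080·(27.4−10) = -1.3920
  SO₂ term: 0.0053·1.6^0.26·exp(0.059·86-1.3920) = 0.2379
  Cl⁻ term: 0.01025·3.9^0.27·exp(0.036·86+0.049·27.4) = 1.253
  r_corr = 0.2379 + 1.253 = 1.491 μm/a
  mass loss = 1.491 μm/a × 8.96 g/cm³ = 13.36 g·m⁻²·a⁻¹
zinc: T>10 °C ⇒ hinge -0.071·(27.4−10) = -1.2354
  SO₂ term: 0.0129·1.6^0.44·exp(0.046·86-1.2354) = 0.241
  Sd branch = 0.0175·Sd^0.57·e^(0.008·RH+0.085·T) = 0.7766 μm/a
  r_corr = 0.241 + 0.7766 = 1.018 μm/a
  mass loss = 1.018 μm/a × 7.14 g/cm³ = 7.266 g·m⁻²·a⁻¹
Ordering by g·m⁻²·a⁻¹: copper (13.4) > zinc (7.27)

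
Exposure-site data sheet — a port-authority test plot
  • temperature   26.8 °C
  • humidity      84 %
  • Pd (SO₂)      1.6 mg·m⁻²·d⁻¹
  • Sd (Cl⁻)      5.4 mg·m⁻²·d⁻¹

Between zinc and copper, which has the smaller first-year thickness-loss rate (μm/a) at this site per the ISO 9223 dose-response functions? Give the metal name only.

zinc

zinc: temperature factor f = -0.071·(16.8) = -1.1928
  Pd branch = 0.0129·Pd^0.44·e^(0.046·RH+f) = 0.2293 μm/a
  Sd branch = 0.0175·Sd^0.57·e^(0.008·RH+0.085·T) = 0.8743 μm/a
  r_corr = 0.2293 + 0.8743 = 1.104 μm/a
copper: T>10 °C ⇒ hinge -0.080·(26.8−10) = -1.3440
  SO₂ term: 0.0053·1.6^0.26·exp(0.059·84-1.3440) = 0.2218
  Sd branch = 0.01025·Sd^0.27·e^(0.036·RH+0.049·T) = 1.236 μm/a
  r_corr = 0.2218 + 1.236 = 1.458 μm/a
Ordering by μm/a: copper (1.46) > zinc (1.1)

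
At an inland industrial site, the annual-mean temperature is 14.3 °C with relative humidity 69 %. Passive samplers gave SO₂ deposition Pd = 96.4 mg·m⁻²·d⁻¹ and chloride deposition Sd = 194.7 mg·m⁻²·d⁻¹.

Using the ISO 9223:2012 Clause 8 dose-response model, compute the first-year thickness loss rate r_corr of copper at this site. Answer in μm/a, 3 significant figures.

r_corr = 1.75 μm/a

copper: T>10 °C ⇒ hinge -0.080·(14.3−10) = -0.3440
  SO₂ term: 0.0053·96.4^0.26·exp(0.059·69-0.3440) = 0.7224
  Sd branch = 0.01025·Sd^0.27·e^(0.036·RH+0.049·T) = 1.028 μm/a
  r_corr = 0.7224 + 1.028 = 1.75 μm/a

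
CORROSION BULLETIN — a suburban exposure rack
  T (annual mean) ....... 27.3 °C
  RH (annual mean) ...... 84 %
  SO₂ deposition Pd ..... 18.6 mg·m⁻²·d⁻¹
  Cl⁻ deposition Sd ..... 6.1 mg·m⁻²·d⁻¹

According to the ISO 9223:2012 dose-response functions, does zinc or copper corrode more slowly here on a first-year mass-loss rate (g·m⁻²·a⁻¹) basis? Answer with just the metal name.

zinc: temperature factor f = -0.071·(17.3) = -1.2283
  sulphur-dioxide contribution → 0.6514 μm/a
  chloride contribution → 0.9779 μm/a
  total first-year rate 1.629 μm/a
  mass loss = 1.629 μm/a × 7.14 g/cm³ = 11.63 g·m⁻²·a⁻¹
copper: f(T) = -0.080·(T−10) [T>10 °C] = -1.3840
  sulphur-dioxide contribution → 0.4033 μm/a
  chloride contribution → 1.309 μm/a
  ⇒ r_corr(copper) = 1.713 μm/a
  mass loss = 1.713 μm/a × 8.96 g/cm³ = 15.34 g·m⁻²·a⁻¹
Ordering by g·m⁻²·a⁻¹: copper (15.3) > zinc (11.6)

zinc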